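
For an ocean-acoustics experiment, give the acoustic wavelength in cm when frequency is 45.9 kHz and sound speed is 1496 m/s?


3.26 cm


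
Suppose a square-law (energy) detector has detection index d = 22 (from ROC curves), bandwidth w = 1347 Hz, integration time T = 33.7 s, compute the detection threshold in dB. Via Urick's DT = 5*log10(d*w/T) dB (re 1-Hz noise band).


DT = 5*log10(d*w/T) = 5*log10(22 * 1347 / 33.7) = 5*log10(879.35) = 14.72

14.72 dB


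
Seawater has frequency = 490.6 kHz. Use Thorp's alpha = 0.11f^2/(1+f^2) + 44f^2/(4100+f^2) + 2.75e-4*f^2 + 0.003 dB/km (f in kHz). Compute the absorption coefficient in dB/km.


f^2 = 240688.36
alpha = 0.11*240688.36/(1+240688.36) + 44*240688.36/(4100+240688.36) + 2.75e-4*240688.36 + 0.003 = 109.565

109.565 dB/km


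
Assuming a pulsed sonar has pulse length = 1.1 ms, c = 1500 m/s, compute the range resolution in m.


dR = c*tau/2 = 1500 * 1.1e-3 / 2 = 0.825

0.825 m


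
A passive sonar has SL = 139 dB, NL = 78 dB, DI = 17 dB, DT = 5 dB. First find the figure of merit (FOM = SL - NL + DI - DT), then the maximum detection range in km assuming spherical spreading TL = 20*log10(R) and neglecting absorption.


Step 1: FOM = SL - NL + DI - DT = 139 - 78 + 17 - 5 = 73 dB
Step 2: at max range FOM = TL = 20*log10(R), so R = 10^(73/20) = 4466.84 m = 4.47 km

4.47 km


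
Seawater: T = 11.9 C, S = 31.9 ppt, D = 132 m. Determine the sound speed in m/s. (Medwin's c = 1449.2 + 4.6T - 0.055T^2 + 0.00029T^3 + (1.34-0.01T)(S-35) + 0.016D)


c = 1449.2 + 4.6*11.9 - 0.055*11.9^2 + 0.00029*11.9^3 + (1.34 - 0.01*11.9)*(31.9 - 35) + 0.016*132 = 1494.97

1494.97 m/s


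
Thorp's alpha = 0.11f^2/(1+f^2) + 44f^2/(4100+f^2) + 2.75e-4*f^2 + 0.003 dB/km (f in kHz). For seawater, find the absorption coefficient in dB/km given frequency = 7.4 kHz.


f^2 = 54.76
alpha = 0.11*54.76/(1+54.76) + 44*54.76/(4100+54.76) + 2.75e-4*54.76 + 0.003 = 0.706

0.706 dB/km


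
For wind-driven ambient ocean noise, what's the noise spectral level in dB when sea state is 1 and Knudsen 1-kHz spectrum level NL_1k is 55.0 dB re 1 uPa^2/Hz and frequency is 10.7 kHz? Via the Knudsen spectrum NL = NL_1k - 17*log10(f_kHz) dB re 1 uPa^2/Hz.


NL = NL_1k - 17*log10(f_kHz) = 55.0 - 17*log10(10.7) = 55.0 - (17.5) = 37.5

37.5 dB


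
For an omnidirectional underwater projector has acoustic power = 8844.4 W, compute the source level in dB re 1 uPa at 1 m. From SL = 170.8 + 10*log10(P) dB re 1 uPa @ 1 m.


210.27 dB


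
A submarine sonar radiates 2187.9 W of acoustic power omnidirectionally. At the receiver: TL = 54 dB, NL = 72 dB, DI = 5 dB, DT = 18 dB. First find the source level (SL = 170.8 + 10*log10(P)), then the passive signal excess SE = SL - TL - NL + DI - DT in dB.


Step 1: SL = 170.8 + 10*log10(2187.9) = 204.2 dB
Step 2: SE = SL - TL - NL + DI - DT = 204.2 - 54 - 72 + 5 - 18 = 65.2

65.2 dB


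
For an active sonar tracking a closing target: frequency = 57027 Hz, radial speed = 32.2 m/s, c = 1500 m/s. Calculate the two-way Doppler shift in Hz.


fd = 2*f*v/c = 2 * 57027 * 32.2 / 1500 = 2448.36

2448.36 Hz


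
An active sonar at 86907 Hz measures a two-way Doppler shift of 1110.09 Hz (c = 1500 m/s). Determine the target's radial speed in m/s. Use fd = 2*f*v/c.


From fd = 2*f*v/c, v = c*fd/(2*f) = 1500 * 1110.09 / (2*86907) = 9.58

9.58 m/s


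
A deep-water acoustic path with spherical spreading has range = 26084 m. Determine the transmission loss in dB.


TL = 20*log10(26084) = 88.33

88.33 dB


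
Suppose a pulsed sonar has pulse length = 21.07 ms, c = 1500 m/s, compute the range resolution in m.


dR = c*tau/2 = 1500 * 21.07e-3 / 2 = 15.8025

15.8025 m


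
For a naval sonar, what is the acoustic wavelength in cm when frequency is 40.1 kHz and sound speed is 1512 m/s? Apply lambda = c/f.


lambda = c/f = 1512 / 40100 = 0.0377 m = 3.77 cm

3.77 cm


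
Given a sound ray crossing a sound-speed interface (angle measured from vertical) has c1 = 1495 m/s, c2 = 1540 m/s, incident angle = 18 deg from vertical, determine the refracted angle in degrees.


sin(theta2) = (c2/c1)*sin(theta1) = (1540/1495)*sin(18 deg) = 0.31832
theta2 = arcsin(0.31832) = 18.56

18.56 deg


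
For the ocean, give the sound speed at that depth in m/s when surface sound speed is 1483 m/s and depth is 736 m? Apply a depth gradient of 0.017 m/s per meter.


c = 1483 + 0.017 * 736 = 1495.512

1495.512 m/s


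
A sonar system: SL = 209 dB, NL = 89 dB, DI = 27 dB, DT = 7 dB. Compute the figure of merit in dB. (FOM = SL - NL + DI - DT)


FOM = SL - NL + DI - DT = 209 - 89 + 27 - 7 = 140

140 dB


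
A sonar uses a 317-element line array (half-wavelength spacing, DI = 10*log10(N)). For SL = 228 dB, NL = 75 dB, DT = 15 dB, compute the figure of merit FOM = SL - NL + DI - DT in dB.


163.01 dB


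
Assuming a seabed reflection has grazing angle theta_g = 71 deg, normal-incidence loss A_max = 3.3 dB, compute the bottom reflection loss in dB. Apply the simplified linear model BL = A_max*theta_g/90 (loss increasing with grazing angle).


BL = A_max * theta_g / 90 = 3.3 * 71 / 90 = 2.6

2.6 dB


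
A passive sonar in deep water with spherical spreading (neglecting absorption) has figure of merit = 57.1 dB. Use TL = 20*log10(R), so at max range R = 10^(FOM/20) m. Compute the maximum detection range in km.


At max range FOM = TL, so 20*log10(R) = 57.1
R = 10^(57.1/20) = 716.14 m = 0.72 km

0.72 km


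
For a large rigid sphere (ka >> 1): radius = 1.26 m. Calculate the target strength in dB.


TS = 10*log10(1.26^2 / 4) = 10*log10(0.3969) = -4.01

-4.01 dB


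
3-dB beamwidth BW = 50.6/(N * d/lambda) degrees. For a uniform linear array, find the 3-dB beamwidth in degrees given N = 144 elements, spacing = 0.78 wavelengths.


BW = 50.6 / (144 * 0.78) = 50.6 / 112.32 = 0.45

0.45 deg


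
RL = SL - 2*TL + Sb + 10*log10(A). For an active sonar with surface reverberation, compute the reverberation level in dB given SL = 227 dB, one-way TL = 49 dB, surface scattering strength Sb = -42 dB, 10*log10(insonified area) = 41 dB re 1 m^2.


RL = SL - 2*TL + Sb + 10*log10(A) = 227 - 2*49 + (-42) + 41 = 128

128 dB


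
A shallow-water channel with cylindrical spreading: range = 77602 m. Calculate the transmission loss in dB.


TL = 10*log10(77602) = 48.9

48.9 dB


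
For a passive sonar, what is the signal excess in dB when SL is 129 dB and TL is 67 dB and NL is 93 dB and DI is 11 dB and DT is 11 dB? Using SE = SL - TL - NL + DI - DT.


-31 dB


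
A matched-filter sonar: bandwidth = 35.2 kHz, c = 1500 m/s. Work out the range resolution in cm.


dR = c/(2*BW) = 1500 / (2 * 35.2e3) = 0.0213 m = 2.13 cm

2.13 cm


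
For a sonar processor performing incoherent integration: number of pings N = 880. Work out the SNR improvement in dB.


Gain = 5*log10(880) = 14.72

14.72 dB


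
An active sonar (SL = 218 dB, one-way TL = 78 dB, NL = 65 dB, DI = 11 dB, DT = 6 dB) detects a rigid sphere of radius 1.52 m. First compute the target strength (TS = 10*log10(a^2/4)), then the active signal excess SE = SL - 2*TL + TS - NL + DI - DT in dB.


Step 1: TS = 10*log10(1.52^2/4) = -2.38 dB
Step 2: SE = SL - 2*TL + TS - NL + DI - DT = 218 - 2*78 + (-2.38) - 65 + 11 - 6 = -0.38

-0.38 dB


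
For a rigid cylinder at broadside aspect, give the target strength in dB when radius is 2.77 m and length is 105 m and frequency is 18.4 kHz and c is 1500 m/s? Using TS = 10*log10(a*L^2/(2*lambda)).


52.73 dB


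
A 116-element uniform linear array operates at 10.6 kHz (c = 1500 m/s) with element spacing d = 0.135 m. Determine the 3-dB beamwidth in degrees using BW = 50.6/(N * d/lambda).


Step 1: lambda = 1500/10600 = 0.14151 m
Step 2: d/lambda = 0.135/0.14151 = 0.954
Step 3: BW = 50.6/(N * d/lambda) = 50.6/(116 * 0.954) = 0.46

0.46 deg


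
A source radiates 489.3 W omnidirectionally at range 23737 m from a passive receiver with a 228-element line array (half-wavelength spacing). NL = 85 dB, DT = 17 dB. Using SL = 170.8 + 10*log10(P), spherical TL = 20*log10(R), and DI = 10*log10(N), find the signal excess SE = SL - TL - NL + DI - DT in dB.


31.77 dB


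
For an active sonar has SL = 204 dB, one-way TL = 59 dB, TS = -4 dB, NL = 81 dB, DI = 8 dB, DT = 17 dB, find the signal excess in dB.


SE = SL - 2*TL + TS - NL + DI - DT = 204 - 2*59 + (-4) - 81 + 8 - 17 = -8

-8 dB


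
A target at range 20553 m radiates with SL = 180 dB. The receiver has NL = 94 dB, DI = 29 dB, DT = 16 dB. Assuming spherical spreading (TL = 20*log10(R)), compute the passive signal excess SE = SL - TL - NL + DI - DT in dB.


12.74 dB


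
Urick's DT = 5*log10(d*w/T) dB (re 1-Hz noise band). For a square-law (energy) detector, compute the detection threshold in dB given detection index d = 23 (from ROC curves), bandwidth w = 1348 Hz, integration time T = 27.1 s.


DT = 5*log10(d*w/T) = 5*log10(23 * 1348 / 27.1) = 5*log10(1144.06) = 15.29

15.29 dB


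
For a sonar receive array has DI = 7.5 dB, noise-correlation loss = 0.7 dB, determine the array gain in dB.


AG = DI - L_corr = 7.5 - 0.7 = 6.8

6.8 dB


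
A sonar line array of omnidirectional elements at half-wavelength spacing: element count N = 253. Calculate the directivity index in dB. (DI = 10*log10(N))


24.03 dB


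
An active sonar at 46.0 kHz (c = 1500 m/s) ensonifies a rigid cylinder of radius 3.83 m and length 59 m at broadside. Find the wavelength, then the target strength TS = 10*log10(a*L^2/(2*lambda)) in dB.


Step 1: lambda = c/f = 1500/46000 = 0.03261 m
Step 2: TS = 10*log10(a*L^2/(2*lambda)) = 10*log10(3.83*59^2/(2*0.03261)) = 53.11

53.11 dB


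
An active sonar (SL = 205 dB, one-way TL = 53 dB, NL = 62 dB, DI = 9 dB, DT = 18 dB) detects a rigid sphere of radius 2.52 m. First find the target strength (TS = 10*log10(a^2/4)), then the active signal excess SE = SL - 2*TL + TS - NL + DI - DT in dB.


Step 1: TS = 10*log10(2.52^2/4) = 2.01 dB
Step 2: SE = SL - 2*TL + TS - NL + DI - DT = 205 - 2*53 + (2.01) - 62 + 9 - 18 = 30.01

30.01 dB


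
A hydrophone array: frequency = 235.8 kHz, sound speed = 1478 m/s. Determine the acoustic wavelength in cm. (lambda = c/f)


0.63 cm


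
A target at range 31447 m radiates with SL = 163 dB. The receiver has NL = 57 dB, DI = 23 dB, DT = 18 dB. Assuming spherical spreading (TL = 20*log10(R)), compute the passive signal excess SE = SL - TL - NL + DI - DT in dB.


Step 1: TL = 20*log10(31447) = 89.95 dB
Step 2: SE = 163 - 89.95 - 57 + 23 - 18 = 21.05

21.05 dB


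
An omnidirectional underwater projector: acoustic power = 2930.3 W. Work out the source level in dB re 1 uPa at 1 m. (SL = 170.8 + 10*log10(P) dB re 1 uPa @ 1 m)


205.47 dB


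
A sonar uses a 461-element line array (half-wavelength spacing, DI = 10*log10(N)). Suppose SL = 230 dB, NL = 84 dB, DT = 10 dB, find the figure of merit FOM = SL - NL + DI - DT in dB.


Step 1: DI = 10*log10(461) = 26.64 dB
Step 2: FOM = SL - NL + DI - DT = 230 - 84 + 26.64 - 10 = 162.64

162.64 dB


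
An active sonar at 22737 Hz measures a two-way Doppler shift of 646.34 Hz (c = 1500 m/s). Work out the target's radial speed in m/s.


From fd = 2*f*v/c, v = c*fd/(2*f) = 1500 * 646.34 / (2*22737) = 21.32

21.32 m/s


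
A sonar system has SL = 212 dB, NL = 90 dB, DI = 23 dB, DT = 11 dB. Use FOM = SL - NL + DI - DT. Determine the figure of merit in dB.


FOM = SL - NL + DI - DT = 212 - 90 + 23 - 11 = 134

134 dB


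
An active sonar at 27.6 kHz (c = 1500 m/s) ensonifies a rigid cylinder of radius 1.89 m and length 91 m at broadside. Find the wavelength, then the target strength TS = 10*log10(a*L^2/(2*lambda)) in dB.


Step 1: lambda = c/f = 1500/27600 = 0.05435 m
Step 2: TS = 10*log10(a*L^2/(2*lambda)) = 10*log10(1.89*91^2/(2*0.05435)) = 51.58

51.58 dB


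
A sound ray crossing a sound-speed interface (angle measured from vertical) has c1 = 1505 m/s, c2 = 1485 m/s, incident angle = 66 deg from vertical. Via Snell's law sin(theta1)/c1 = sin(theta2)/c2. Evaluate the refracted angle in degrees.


sin(theta2) = (c2/c1)*sin(theta1) = (1485/1505)*sin(66 deg) = 0.90141
theta2 = arcsin(0.90141) = 64.34

64.34 deg


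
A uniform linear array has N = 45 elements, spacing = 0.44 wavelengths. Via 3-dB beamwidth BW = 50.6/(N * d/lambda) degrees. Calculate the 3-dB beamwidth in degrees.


BW = 50.6 / (45 * 0.44) = 50.6 / 19.8 = 2.56

2.56 deg


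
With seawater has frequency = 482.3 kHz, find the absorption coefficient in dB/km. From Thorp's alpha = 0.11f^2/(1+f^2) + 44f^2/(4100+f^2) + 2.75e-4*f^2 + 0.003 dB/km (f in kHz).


f^2 = 232613.29
alpha = 0.11*232613.29/(1+232613.29) + 44*232613.29/(4100+232613.29) + 2.75e-4*232613.29 + 0.003 = 107.32

107.32 dB/km


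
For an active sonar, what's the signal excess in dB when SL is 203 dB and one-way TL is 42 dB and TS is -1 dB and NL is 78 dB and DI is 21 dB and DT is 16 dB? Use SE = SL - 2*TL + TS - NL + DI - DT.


45 dB


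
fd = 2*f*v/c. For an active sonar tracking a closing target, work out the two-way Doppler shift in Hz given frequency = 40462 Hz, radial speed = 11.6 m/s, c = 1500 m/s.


fd = 2*f*v/c = 2 * 40462 * 11.6 / 1500 = 625.81

625.81 Hz


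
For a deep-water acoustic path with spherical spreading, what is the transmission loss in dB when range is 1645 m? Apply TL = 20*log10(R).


64.32 dB


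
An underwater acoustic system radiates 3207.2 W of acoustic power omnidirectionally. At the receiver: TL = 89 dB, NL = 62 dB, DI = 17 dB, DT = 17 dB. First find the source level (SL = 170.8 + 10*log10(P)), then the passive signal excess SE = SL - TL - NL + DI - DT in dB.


Step 1: SL = 170.8 + 10*log10(3207.2) = 205.86 dB
Step 2: SE = SL - TL - NL + DI - DT = 205.86 - 89 - 62 + 17 - 17 = 54.86

54.86 dB


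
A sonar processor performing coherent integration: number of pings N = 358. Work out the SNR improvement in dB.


25.54 dB


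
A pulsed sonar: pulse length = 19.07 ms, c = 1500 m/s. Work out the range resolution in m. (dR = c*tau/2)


dR = c*tau/2 = 1500 * 19.07e-3 / 2 = 14.3025

14.3025 m


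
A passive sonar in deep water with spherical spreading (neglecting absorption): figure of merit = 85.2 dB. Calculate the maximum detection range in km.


At max range FOM = TL, so 20*log10(R) = 85.2
R = 10^(85.2/20) = 18197.01 m = 18.2 km

18.2 km


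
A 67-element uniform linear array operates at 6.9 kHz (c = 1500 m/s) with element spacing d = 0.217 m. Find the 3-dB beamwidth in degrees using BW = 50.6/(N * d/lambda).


0.76 deg


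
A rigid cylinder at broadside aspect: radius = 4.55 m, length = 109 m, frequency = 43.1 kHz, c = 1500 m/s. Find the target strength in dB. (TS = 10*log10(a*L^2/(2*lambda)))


58.9 dB


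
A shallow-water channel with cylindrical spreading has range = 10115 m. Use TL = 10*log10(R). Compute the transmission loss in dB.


40.05 dB


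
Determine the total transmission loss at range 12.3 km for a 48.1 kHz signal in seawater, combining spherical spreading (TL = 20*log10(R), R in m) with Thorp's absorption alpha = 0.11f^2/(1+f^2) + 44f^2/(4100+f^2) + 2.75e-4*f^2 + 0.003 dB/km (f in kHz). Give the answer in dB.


Step 1 (Thorp): alpha = 0.11*2313.61/(1+2313.61) + 44*2313.61/(4100+2313.61) + 2.75e-4*2313.61 + 0.003 = 16.6215 dB/km
Step 2: TL_spread = 20*log10(12300) = 81.8 dB
Step 3: TL_abs = alpha*R = 16.6215 * 12.3 = 204.44 dB
Step 4: TL_total = 81.8 + 204.44 = 286.24

286.24 dB


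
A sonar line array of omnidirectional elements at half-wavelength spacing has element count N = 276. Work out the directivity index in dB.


24.41 dB


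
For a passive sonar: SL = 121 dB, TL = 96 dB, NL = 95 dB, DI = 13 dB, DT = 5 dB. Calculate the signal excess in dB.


-62 dB


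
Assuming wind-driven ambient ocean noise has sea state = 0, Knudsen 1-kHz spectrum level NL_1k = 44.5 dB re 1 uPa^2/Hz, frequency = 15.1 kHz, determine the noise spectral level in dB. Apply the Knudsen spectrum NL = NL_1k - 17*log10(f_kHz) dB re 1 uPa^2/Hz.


24.46 dB


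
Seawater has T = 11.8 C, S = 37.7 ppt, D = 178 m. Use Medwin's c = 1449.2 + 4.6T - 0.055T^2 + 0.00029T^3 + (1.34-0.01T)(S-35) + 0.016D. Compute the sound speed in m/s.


c = 1449.2 + 4.6*11.8 - 0.055*11.8^2 + 0.00029*11.8^3 + (1.34 - 0.01*11.8)*(37.7 - 35) + 0.016*178 = 1502.45

1502.45 m/s


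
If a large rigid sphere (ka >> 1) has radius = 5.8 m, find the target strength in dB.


9.25 dB


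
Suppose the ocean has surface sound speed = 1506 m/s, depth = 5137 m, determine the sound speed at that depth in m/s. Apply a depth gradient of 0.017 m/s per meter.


1593.329 m/s


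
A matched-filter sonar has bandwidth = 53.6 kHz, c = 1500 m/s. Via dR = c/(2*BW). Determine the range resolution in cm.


dR = c/(2*BW) = 1500 / (2 * 53.6e3) = 0.014 m = 1.4 cm

1.4 cm


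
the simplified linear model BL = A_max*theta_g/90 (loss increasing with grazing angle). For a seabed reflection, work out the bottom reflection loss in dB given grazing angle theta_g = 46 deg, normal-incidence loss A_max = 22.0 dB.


BL = A_max * theta_g / 90 = 22.0 * 46 / 90 = 11.24

11.24 dB


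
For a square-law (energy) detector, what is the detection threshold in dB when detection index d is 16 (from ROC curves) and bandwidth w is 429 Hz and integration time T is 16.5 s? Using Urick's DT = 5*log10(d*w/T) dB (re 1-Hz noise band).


DT = 5*log10(d*w/T) = 5*log10(16 * 429 / 16.5) = 5*log10(416.0) = 13.1

13.1 dB


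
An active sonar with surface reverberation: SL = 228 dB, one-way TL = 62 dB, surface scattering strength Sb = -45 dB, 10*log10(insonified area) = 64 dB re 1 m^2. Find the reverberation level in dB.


RL = SL - 2*TL + Sb + 10*log10(A) = 228 - 2*62 + (-45) + 64 = 123

123 dB


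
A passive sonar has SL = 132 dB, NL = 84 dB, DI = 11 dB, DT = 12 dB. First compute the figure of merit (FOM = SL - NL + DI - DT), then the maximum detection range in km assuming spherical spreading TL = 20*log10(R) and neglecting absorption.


Step 1: FOM = SL - NL + DI - DT = 132 - 84 + 11 - 12 = 47 dB
Step 2: at max range FOM = TL = 20*log10(R), so R = 10^(47/20) = 223.87 m = 0.22 km

0.22 km


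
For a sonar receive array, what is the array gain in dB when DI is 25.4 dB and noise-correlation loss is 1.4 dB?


AG = DI - L_corr = 25.4 - 1.4 = 24.0

24.0 dB


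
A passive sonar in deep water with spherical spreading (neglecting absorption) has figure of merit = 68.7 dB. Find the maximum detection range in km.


At max range FOM = TL, so 20*log10(R) = 68.7
R = 10^(68.7/20) = 2722.7 m = 2.72 km

2.72 km


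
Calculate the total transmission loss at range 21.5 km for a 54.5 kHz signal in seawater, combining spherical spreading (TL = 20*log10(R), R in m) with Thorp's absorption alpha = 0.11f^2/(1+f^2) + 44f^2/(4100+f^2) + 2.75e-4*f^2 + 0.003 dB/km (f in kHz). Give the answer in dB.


Step 1 (Thorp): alpha = 0.11*2970.25/(1+2970.25) + 44*2970.25/(4100+2970.25) + 2.75e-4*2970.25 + 0.003 = 19.4144 dB/km
Step 2: TL_spread = 20*log10(21500) = 86.65 dB
Step 3: TL_abs = alpha*R = 19.4144 * 21.5 = 417.41 dB
Step 4: TL_total = 86.65 + 417.41 = 504.06

504.06 dB


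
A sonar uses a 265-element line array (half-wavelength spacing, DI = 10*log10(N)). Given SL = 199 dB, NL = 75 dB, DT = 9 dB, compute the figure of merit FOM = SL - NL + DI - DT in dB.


139.23 dB


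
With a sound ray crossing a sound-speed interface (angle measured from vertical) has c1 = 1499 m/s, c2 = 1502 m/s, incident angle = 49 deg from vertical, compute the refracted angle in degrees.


sin(theta2) = (c2/c1)*sin(theta1) = (1502/1499)*sin(49 deg) = 0.75622
theta2 = arcsin(0.75622) = 49.13

49.13 deg


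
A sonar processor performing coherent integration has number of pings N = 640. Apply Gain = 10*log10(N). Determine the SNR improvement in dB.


Gain = 10*log10(640) = 28.06

28.06 dB


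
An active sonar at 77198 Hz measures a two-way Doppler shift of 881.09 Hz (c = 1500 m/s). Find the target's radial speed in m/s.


From fd = 2*f*v/c, v = c*fd/(2*f) = 1500 * 881.09 / (2*77198) = 8.56

8.56 m/s


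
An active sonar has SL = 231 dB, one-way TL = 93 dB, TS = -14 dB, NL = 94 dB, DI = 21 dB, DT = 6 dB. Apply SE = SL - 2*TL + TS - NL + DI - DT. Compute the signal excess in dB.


SE = SL - 2*TL + TS - NL + DI - DT = 231 - 2*93 + (-14) - 94 + 21 - 6 = -48

-48 dB


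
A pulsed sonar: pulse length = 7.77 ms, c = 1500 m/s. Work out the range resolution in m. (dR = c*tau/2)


dR = c*tau/2 = 1500 * 7.77e-3 / 2 = 5.8275

5.8275 m


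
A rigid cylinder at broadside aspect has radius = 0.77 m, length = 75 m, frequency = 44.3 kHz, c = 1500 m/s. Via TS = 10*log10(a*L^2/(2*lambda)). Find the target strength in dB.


lambda = 1500/44300 = 0.03386 m
TS = 10*log10(0.77*75^2/(2*0.03386)) = 48.06

48.06 dB


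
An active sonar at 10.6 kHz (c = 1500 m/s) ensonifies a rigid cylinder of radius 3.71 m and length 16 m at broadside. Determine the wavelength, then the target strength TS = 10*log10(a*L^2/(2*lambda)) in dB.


Step 1: lambda = c/f = 1500/10600 = 0.14151 m
Step 2: TS = 10*log10(a*L^2/(2*lambda)) = 10*log10(3.71*16^2/(2*0.14151)) = 35.26

35.26 dB


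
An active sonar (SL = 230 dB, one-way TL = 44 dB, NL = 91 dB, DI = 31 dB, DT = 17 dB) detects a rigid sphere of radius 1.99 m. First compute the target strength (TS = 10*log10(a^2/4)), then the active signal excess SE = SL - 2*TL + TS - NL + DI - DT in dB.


Step 1: TS = 10*log10(1.99^2/4) = -0.04 dB
Step 2: SE = SL - 2*TL + TS - NL + DI - DT = 230 - 2*44 + (-0.04) - 91 + 31 - 17 = 64.96

64.96 dB


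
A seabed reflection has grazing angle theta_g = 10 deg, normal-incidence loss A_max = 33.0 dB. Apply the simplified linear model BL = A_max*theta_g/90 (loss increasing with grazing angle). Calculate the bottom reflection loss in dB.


BL = A_max * theta_g / 90 = 33.0 * 10 / 90 = 3.67

3.67 dB


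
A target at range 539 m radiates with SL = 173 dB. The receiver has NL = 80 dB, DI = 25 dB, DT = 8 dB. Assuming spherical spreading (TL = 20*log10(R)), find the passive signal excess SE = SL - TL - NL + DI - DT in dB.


55.37 dB


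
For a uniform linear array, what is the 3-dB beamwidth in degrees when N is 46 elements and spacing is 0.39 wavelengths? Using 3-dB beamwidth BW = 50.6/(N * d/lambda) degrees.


BW = 50.6 / (46 * 0.39) = 50.6 / 17.94 = 2.82

2.82 deg


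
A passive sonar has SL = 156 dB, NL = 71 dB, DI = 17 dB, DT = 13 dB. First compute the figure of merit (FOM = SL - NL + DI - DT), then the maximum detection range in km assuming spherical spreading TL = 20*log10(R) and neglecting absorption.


Step 1: FOM = SL - NL + DI - DT = 156 - 71 + 17 - 13 = 89 dB
Step 2: at max range FOM = TL = 20*log10(R), so R = 10^(89/20) = 28183.83 m = 28.18 km

28.18 km


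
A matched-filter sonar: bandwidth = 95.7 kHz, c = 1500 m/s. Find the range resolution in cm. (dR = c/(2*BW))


dR = c/(2*BW) = 1500 / (2 * 95.7e3) = 0.0078 m = 0.78 cm

0.78 cm


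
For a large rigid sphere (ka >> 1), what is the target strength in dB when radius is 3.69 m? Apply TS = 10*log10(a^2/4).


5.32 dB


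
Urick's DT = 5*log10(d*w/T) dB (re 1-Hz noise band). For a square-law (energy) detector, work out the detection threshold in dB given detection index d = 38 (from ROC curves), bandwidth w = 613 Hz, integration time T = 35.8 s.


DT = 5*log10(d*w/T) = 5*log10(38 * 613 / 35.8) = 5*log10(650.67) = 14.07

14.07 dB


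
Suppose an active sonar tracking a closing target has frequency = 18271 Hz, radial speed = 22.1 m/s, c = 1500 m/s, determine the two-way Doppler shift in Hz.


538.39 Hz


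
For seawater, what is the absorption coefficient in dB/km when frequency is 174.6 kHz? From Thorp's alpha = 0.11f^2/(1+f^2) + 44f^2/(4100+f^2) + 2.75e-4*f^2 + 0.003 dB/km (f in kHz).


f^2 = 30485.16
alpha = 0.11*30485.16/(1+30485.16) + 44*30485.16/(4100+30485.16) + 2.75e-4*30485.16 + 0.003 = 47.28

47.28 dB/km


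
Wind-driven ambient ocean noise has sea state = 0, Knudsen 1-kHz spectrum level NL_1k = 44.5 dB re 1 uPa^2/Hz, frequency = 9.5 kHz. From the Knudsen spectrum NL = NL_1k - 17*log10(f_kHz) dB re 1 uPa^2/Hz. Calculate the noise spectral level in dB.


NL = NL_1k - 17*log10(f_kHz) = 44.5 - 17*log10(9.5) = 44.5 - (16.62) = 27.88

27.88 dB


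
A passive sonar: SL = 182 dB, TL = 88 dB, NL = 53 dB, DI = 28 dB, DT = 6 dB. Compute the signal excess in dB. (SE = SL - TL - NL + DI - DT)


SE = SL - TL - NL + DI - DT = 182 - 88 - 53 + 28 - 6 = 63

63 dB


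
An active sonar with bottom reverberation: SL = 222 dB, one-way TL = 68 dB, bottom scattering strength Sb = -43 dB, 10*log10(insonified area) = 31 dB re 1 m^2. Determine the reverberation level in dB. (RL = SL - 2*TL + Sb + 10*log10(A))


RL = SL - 2*TL + Sb + 10*log10(A) = 222 - 2*68 + (-43) + 31 = 74

74 dB


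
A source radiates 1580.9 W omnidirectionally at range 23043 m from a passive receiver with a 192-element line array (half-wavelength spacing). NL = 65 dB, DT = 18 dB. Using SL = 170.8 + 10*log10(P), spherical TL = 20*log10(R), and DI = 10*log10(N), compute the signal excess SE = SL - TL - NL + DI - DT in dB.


Step 1: SL = 170.8 + 10*log10(1580.9) = 202.79 dB
Step 2: TL = 20*log10(23043) = 87.25 dB
Step 3: DI = 10*log10(192) = 22.83 dB
Step 4: SE = SL - TL - NL + DI - DT = 202.79 - 87.25 - 65 + 22.83 - 18 = 55.37

55.37 dB


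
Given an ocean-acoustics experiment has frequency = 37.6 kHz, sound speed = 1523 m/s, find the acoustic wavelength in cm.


lambda = c/f = 1523 / 37600 = 0.0405 m = 4.05 cm

4.05 cm


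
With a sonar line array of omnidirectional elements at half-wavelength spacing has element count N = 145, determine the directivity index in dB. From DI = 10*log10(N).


DI = 10*log10(145) = 21.61

21.61 dB


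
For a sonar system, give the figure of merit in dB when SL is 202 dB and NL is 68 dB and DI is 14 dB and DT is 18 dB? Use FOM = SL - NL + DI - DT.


130 dB


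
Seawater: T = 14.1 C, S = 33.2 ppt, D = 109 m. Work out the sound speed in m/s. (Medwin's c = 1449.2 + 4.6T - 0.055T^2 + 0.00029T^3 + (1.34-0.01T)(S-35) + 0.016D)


c = 1449.2 + 4.6*14.1 - 0.055*14.1^2 + 0.00029*14.1^3 + (1.34 - 0.01*14.1)*(33.2 - 35) + 0.016*109 = 1503.52

1503.52 m/s


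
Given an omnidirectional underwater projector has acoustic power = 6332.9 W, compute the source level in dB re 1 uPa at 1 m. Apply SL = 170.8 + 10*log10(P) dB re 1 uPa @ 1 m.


208.82 dB


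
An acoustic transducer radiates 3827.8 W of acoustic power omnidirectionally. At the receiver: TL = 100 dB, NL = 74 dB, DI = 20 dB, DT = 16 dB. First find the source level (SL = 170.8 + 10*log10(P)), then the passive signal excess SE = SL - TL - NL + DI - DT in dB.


Step 1: SL = 170.8 + 10*log10(3827.8) = 206.63 dB
Step 2: SE = SL - TL - NL + DI - DT = 206.63 - 100 - 74 + 20 - 16 = 36.63

36.63 dB


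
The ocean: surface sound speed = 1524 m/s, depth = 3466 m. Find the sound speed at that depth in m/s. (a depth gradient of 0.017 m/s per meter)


c = 1524 + 0.017 * 3466 = 1582.922

1582.922 m/s


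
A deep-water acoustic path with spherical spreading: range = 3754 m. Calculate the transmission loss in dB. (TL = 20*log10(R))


71.49 dB


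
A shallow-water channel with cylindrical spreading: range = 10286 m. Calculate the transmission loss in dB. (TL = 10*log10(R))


40.12 dB


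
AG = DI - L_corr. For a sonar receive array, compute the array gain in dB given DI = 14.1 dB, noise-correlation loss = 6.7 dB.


7.4 dB


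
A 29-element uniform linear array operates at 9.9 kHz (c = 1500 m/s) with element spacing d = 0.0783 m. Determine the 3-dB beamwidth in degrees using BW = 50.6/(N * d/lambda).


3.38 deg


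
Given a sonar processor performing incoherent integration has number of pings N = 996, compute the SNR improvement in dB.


Gain = 5*log10(996) = 14.99

14.99 dB


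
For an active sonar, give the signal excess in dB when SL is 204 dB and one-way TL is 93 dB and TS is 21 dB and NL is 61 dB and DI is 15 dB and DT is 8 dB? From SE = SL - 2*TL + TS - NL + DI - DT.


-15 dB


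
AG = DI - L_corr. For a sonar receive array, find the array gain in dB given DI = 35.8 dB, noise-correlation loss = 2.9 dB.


32.9 dB


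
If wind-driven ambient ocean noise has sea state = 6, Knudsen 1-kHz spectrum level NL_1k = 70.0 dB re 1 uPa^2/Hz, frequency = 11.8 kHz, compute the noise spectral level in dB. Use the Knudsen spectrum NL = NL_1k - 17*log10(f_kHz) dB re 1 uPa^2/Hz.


NL = NL_1k - 17*log10(f_kHz) = 70.0 - 17*log10(11.8) = 70.0 - (18.22) = 51.78

51.78 dB


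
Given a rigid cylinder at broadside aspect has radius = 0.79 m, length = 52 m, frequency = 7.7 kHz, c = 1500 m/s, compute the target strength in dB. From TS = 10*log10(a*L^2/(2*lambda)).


lambda = 1500/7700 = 0.19481 m
TS = 10*log10(0.79*52^2/(2*0.19481)) = 37.39

37.39 dB


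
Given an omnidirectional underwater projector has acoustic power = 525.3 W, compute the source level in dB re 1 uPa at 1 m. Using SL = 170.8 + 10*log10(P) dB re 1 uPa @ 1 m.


SL = 170.8 + 10*log10(525.3) = 170.8 + 27.2 = 198.0

198.0 dB


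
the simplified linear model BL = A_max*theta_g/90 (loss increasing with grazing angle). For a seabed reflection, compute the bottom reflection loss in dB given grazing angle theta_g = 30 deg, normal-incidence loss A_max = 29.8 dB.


BL = A_max * theta_g / 90 = 29.8 * 30 / 90 = 9.93

9.93 dB


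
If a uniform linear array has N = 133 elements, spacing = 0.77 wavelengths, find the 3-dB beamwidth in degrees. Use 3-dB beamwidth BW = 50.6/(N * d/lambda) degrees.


BW = 50.6 / (133 * 0.77) = 50.6 / 102.41 = 0.49

0.49 deg


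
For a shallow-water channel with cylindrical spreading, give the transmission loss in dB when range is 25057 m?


43.99 dB


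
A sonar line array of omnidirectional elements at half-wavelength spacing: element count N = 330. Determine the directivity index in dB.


DI = 10*log10(330) = 25.19

25.19 dB


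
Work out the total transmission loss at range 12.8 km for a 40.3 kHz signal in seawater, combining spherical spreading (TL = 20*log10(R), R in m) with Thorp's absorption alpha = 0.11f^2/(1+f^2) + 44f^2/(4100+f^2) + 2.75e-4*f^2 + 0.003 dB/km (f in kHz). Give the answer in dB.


Step 1 (Thorp): alpha = 0.11*1624.09/(1+1624.09) + 44*1624.09/(4100+1624.09) + 2.75e-4*1624.09 + 0.003 = 13.0436 dB/km
Step 2: TL_spread = 20*log10(12800) = 82.14 dB
Step 3: TL_abs = alpha*R = 13.0436 * 12.8 = 166.96 dB
Step 4: TL_total = 82.14 + 166.96 = 249.1

249.1 dB


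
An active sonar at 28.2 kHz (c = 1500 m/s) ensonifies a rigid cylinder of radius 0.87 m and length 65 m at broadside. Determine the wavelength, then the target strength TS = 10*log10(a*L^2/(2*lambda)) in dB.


Step 1: lambda = c/f = 1500/28200 = 0.05319 m
Step 2: TS = 10*log10(a*L^2/(2*lambda)) = 10*log10(0.87*65^2/(2*0.05319)) = 45.38

45.38 dB


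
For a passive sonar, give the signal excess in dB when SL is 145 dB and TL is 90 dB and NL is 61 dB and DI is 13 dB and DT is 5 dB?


SE = SL - TL - NL + DI - DT = 145 - 90 - 61 + 13 - 5 = 2

2 dB


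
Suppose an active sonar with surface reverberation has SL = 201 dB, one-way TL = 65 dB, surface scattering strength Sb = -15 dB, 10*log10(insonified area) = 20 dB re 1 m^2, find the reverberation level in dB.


76 dB


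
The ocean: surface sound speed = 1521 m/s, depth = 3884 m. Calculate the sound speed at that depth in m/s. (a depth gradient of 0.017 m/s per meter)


c = 1521 + 0.017 * 3884 = 1587.028

1587.028 m/s


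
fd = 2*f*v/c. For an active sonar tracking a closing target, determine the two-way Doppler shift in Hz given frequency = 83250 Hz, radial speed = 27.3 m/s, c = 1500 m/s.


fd = 2*f*v/c = 2 * 83250 * 27.3 / 1500 = 3030.3

3030.3 Hz


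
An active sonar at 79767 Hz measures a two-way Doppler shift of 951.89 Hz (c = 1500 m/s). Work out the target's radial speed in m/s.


From fd = 2*f*v/c, v = c*fd/(2*f) = 1500 * 951.89 / (2*79767) = 8.95

8.95 m/s


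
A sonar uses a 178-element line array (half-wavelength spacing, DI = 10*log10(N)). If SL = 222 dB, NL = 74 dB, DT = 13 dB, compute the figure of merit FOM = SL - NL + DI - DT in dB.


Step 1: DI = 10*log10(178) = 22.5 dB
Step 2: FOM = SL - NL + DI - DT = 222 - 74 + 22.5 - 13 = 157.5

157.5 dB


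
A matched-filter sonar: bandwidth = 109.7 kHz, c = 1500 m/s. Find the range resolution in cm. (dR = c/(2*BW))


dR = c/(2*BW) = 1500 / (2 * 109.7e3) = 0.0068 m = 0.68 cm

0.68 cm


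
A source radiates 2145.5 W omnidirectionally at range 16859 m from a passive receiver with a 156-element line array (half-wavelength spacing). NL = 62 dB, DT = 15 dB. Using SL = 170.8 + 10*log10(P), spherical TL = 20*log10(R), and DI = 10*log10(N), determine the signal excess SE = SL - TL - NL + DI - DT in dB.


Step 1: SL = 170.8 + 10*log10(2145.5) = 204.12 dB
Step 2: TL = 20*log10(16859) = 84.54 dB
Step 3: DI = 10*log10(156) = 21.93 dB
Step 4: SE = SL - TL - NL + DI - DT = 204.12 - 84.54 - 62 + 21.93 - 15 = 64.51

64.51 dB


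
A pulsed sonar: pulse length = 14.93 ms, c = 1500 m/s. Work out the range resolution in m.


11.1975 m


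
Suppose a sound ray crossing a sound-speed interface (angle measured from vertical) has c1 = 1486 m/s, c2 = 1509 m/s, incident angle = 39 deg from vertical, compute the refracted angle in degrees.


sin(theta2) = (c2/c1)*sin(theta1) = (1509/1486)*sin(39 deg) = 0.63906
theta2 = arcsin(0.63906) = 39.72

39.72 deg


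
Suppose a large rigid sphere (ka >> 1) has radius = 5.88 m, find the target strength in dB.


TS = 10*log10(5.88^2 / 4) = 10*log10(8.6436) = 9.37

9.37 dB


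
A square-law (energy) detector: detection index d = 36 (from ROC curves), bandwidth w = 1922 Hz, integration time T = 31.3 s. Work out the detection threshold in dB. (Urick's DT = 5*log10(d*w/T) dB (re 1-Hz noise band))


DT = 5*log10(d*w/T) = 5*log10(36 * 1922 / 31.3) = 5*log10(2210.61) = 16.72

16.72 dB


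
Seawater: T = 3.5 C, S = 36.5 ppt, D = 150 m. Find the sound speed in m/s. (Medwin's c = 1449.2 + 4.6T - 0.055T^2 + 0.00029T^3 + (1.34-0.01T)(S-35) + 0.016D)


c = 1449.2 + 4.6*3.5 - 0.055*3.5^2 + 0.00029*3.5^3 + (1.34 - 0.01*3.5)*(36.5 - 35) + 0.016*150 = 1469.0

1469.0 m/s


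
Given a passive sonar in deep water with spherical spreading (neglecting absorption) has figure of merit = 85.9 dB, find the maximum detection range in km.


19.72 km


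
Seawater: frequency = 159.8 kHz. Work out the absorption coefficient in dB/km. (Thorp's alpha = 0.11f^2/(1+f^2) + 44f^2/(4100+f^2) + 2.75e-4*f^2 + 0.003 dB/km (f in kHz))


45.048 dB/km


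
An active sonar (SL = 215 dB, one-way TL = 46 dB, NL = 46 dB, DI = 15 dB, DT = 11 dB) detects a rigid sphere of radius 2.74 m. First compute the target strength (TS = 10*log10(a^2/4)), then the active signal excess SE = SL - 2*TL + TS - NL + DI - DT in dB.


Step 1: TS = 10*log10(2.74^2/4) = 2.73 dB
Step 2: SE = SL - 2*TL + TS - NL + DI - DT = 215 - 2*46 + (2.73) - 46 + 15 - 11 = 83.73

83.73 dB


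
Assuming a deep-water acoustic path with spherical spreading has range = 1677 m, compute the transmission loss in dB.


TL = 20*log10(1677) = 64.49

64.49 dB


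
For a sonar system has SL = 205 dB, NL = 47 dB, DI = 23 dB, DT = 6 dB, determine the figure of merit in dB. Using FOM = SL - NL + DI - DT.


FOM = SL - NL + DI - DT = 205 - 47 + 23 - 6 = 175

175 dB


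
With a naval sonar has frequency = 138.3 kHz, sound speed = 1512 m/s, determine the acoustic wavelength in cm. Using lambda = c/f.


lambda = c/f = 1512 / 138300 = 0.0109 m = 1.09 cm

1.09 cm


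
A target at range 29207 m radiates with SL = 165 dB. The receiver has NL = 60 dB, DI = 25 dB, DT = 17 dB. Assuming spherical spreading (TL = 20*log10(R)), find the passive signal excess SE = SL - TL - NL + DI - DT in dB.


Step 1: TL = 20*log10(29207) = 89.31 dB
Step 2: SE = 165 - 89.31 - 60 + 25 - 17 = 23.69

23.69 dB


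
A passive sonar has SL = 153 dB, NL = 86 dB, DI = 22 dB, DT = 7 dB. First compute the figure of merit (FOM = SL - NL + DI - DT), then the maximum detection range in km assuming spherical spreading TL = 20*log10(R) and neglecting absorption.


Step 1: FOM = SL - NL + DI - DT = 153 - 86 + 22 - 7 = 82 dB
Step 2: at max range FOM = TL = 20*log10(R), so R = 10^(82/20) = 12589.25 m = 12.59 km

12.59 km


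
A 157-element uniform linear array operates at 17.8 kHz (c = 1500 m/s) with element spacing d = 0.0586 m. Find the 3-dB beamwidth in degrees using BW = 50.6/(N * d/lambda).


0.46 deg


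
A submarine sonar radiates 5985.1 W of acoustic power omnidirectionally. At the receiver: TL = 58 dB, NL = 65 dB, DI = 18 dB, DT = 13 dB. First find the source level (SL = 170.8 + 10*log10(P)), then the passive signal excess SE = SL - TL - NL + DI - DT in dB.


Step 1: SL = 170.8 + 10*log10(5985.1) = 208.57 dB
Step 2: SE = SL - TL - NL + DI - DT = 208.57 - 58 - 65 + 18 - 13 = 90.57

90.57 dB


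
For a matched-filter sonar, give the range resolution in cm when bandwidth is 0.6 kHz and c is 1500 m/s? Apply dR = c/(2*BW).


dR = c/(2*BW) = 1500 / (2 * 0.6e3) = 1.25 m = 125.0 cm

125.0 cm


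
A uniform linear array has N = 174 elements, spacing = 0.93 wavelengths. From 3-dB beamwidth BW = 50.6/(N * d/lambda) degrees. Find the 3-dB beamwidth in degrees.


BW = 50.6 / (174 * 0.93) = 50.6 / 161.82 = 0.31

0.31 deg


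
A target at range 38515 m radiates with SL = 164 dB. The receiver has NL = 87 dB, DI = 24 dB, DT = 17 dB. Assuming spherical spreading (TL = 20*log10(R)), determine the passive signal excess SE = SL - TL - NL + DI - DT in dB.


Step 1: TL = 20*log10(38515) = 91.71 dB
Step 2: SE = 164 - 91.71 - 87 + 24 - 17 = -7.71

-7.71 dB


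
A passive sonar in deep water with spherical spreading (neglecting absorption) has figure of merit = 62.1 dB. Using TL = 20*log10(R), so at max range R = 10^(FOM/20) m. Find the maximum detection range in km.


1.27 km


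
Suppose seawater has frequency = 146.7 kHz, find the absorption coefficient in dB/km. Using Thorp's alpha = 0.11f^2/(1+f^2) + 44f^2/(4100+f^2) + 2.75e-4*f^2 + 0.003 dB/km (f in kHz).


f^2 = 21520.89
alpha = 0.11*21520.89/(1+21520.89) + 44*21520.89/(4100+21520.89) + 2.75e-4*21520.89 + 0.003 = 42.99

42.99 dB/km


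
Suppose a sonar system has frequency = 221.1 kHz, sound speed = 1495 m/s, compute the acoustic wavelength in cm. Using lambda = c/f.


lambda = c/f = 1495 / 221100 = 0.0068 m = 0.68 cm

0.68 cm


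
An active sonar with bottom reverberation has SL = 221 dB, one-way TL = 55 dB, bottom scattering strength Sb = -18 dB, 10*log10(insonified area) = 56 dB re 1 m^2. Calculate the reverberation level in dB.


149 dB


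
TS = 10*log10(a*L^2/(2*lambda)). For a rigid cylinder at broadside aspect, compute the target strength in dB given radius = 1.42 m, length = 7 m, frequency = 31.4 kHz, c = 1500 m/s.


lambda = 1500/31400 = 0.04777 m
TS = 10*log10(1.42*7^2/(2*0.04777)) = 28.62

28.62 dB


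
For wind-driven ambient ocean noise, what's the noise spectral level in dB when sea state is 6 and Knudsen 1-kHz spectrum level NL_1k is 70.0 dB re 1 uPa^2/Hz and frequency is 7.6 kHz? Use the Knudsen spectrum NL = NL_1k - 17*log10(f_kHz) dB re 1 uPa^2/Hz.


55.03 dB


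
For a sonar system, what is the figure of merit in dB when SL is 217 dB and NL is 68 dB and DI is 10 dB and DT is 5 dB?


FOM = SL - NL + DI - DT = 217 - 68 + 10 - 5 = 154

154 dB


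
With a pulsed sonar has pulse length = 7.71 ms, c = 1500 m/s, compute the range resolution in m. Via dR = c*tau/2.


dR = c*tau/2 = 1500 * 7.71e-3 / 2 = 5.7825

5.7825 m


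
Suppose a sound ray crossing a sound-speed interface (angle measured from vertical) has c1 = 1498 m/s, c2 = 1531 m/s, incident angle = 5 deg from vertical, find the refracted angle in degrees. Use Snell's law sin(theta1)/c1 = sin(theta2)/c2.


sin(theta2) = (c2/c1)*sin(theta1) = (1531/1498)*sin(5 deg) = 0.08908
theta2 = arcsin(0.08908) = 5.11

5.11 deg
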